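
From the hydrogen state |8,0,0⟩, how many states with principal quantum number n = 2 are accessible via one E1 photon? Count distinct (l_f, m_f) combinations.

3

E1 requires Δl = ±1, so l_f ∈ {-1, 1}; with 0 ≤ l_f ≤ n_f−1 = 1, the allowed l_f values are {1}.
For l_f = 1: m_f ∈ {m_i−1, m_i, m_i+1} ∩ [−1, 1] = {-1, 0, 1} → 3 states.
Total: 3.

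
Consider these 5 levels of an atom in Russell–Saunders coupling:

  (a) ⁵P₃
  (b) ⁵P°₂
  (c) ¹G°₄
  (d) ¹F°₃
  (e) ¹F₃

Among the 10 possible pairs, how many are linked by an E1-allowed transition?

(a)–(b): allowed.
(a)–(c): forbidden (ΔS, ΔL).
(a)–(d): forbidden (ΔS, ΔL).
(a)–(e): forbidden (parity, ΔS, ΔL).
(b)–(c): forbidden (parity, ΔS, ΔL, ΔJ).
(b)–(d): forbidden (parity, ΔS, ΔL).
(b)–(e): forbidden (ΔS, ΔL).
(c)–(d): forbidden (parity).
(c)–(e): allowed.
(d)–(e): allowed.
Allowed pairs: 3 of 10.

3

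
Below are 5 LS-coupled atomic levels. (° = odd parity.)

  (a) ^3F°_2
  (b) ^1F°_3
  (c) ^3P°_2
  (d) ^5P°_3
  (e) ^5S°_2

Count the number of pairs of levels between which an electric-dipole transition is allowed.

(a)–(b): forbidden (parity, ΔS).
(a)–(c): forbidden (parity, ΔL).
(a)–(d): forbidden (parity, ΔS, ΔL).
(a)–(e): forbidden (parity, ΔS, ΔL).
(b)–(c): forbidden (parity, ΔS, ΔL).
(b)–(d): forbidden (parity, ΔS, ΔL).
(b)–(e): forbidden (parity, ΔS, ΔL).
(c)–(d): forbidden (parity, ΔS).
(c)–(e): forbidden (parity, ΔS).
(d)–(e): forbidden (parity).
Allowed pairs: 0 of 10.

0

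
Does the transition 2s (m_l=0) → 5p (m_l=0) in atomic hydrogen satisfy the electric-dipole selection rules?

allowed

Initial l = 0, final l = 1, so Δl = +1. E1 requires Δl = ±1: ✓.
m_l: 0 → 0 (Δm_l = +0). |Δm_l| ≤ 1 ✓.
All E1 selection rules are satisfied.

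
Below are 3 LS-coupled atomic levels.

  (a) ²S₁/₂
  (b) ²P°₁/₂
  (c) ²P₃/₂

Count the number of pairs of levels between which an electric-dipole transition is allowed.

(a)–(b): allowed.
(a)–(c): forbidden (parity).
(b)–(c): allowed.
Allowed pairs: 2 of 3.

2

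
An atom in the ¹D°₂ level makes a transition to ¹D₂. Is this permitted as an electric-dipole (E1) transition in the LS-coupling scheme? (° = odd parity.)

Initial level: S=0, L=2, J=2, parity odd. Final level: S=0, L=2, J=2, parity even.
Parity must change: odd → even — ✓.
ΔL = 0, ±1 (not L=0↔0): L: 2 → 2, ΔL = +0 — ✓.
ΔS = 0: S: 0 → 0 — ✓.
ΔJ = 0, ±1 (not J=0↔0): J: 2 → 2, ΔJ = +0 — ✓.
All four E1 rules are satisfied.

allowed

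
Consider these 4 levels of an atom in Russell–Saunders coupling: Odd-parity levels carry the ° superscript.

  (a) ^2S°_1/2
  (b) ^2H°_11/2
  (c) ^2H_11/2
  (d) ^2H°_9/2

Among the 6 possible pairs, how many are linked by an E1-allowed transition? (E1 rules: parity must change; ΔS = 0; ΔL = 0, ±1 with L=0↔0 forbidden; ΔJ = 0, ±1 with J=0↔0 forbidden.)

(a)–(b): forbidden (parity, ΔL, ΔJ).
(a)–(c): forbidden (ΔL, ΔJ).
(a)–(d): forbidden (parity, ΔL, ΔJ).
(b)–(c): allowed.
(b)–(d): forbidden (parity).
(c)–(d): allowed.
Allowed pairs: 2 of 6.

2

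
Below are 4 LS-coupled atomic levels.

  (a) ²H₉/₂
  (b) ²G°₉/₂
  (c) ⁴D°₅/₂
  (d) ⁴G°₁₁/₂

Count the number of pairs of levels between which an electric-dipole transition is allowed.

1

(a)–(b): allowed.
(a)–(c): forbidden (ΔS, ΔL, ΔJ).
(a)–(d): forbidden (ΔS).
(b)–(c): forbidden (parity, ΔS, ΔL, ΔJ).
(b)–(d): forbidden (parity, ΔS).
(c)–(d): forbidden (parity, ΔL, ΔJ).
Allowed pairs: 1 of 6.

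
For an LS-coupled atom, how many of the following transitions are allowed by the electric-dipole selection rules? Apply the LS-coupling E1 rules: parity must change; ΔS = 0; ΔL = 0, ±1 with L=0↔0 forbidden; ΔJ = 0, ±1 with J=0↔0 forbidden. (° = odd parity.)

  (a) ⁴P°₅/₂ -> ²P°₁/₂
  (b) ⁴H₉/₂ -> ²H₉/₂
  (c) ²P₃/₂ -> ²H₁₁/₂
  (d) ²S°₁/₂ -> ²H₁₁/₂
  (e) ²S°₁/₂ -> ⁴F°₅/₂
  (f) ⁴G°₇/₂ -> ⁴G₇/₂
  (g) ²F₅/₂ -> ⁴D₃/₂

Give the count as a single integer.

1

(a) forbidden (parity, ΔS, ΔJ fail)
(b) forbidden (parity, ΔS fail)
(c) forbidden (parity, ΔL, ΔJ fail)
(d) forbidden (ΔL, ΔJ fail)
(e) forbidden (parity, ΔS, ΔL, ΔJ fail)
(f) allowed
(g) forbidden (parity, ΔS fail)
Total allowed: 1 of 7.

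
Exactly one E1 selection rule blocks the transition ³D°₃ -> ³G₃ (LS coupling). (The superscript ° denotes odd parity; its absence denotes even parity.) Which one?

ΔS = 0: S: 1 → 1 — ✓.
ΔL = 0, ±1 (not L=0↔0): L: 2 → 4, ΔL = +2 — ✗.
ΔJ = 0, ±1 (not J=0↔0): J: 3 → 3, ΔJ = +0 — ✓.
Parity must change: odd → even — ✓.

the ΔL = 0, ±1 rule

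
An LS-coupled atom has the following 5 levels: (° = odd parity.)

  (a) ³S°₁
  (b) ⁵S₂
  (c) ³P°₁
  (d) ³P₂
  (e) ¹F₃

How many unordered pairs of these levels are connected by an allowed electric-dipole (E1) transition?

(a)–(b): forbidden (ΔS, ΔL).
(a)–(c): forbidden (parity).
(a)–(d): allowed.
(a)–(e): forbidden (ΔS, ΔL, ΔJ).
(b)–(c): forbidden (ΔS).
(b)–(d): forbidden (parity, ΔS).
(b)–(e): forbidden (parity, ΔS, ΔL).
(c)–(d): allowed.
(c)–(e): forbidden (ΔS, ΔL, ΔJ).
(d)–(e): forbidden (parity, ΔS, ΔL).
Allowed pairs: 2 of 10.

2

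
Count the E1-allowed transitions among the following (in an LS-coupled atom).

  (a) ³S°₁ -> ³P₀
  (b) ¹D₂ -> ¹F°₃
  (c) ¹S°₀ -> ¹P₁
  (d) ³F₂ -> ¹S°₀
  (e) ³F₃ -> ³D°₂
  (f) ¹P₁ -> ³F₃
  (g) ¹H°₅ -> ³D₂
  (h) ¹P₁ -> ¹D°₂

(a) allowed
(b) allowed
(c) allowed
(d) forbidden (ΔS, ΔL, ΔJ fail)
(e) allowed
(f) forbidden (parity, ΔS, ΔL, ΔJ fail)
(g) forbidden (ΔS, ΔL, ΔJ fail)
(h) allowed
Total allowed: 5 of 8.

5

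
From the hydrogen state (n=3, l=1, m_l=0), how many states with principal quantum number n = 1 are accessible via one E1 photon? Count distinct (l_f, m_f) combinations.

E1 requires Δl = ±1, so l_f ∈ {0, 2}; with 0 ≤ l_f ≤ n_f−1 = 0, the allowed l_f values are {0}.
For l_f = 0: m_f ∈ {m_i−1, m_i, m_i+1} ∩ [−0, 0] = {0} → 1 state.
Total: 1.

1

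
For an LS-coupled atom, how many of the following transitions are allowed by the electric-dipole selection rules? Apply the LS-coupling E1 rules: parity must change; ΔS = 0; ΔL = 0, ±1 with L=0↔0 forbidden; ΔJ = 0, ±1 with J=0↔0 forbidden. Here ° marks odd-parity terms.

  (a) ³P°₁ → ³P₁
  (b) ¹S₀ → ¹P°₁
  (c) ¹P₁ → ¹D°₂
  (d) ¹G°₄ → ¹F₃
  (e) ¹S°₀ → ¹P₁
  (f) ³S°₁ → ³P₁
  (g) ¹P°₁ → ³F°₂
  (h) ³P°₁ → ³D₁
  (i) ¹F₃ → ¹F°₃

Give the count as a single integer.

(a) allowed
(b) allowed
(c) allowed
(d) allowed
(e) allowed
(f) allowed
(g) forbidden (parity, ΔS, ΔL fail)
(h) allowed
(i) allowed
Total allowed: 8 of 9.

8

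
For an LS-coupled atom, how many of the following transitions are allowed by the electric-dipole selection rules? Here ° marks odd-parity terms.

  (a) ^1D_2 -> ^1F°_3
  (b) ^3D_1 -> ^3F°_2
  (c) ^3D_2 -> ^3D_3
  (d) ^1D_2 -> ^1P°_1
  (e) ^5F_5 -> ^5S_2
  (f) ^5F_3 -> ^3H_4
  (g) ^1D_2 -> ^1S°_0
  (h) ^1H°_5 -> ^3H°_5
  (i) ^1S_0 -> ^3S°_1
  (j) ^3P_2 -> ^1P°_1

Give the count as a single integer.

3

(a) allowed
(b) allowed
(c) forbidden (parity fails)
(d) allowed
(e) forbidden (parity, ΔL, ΔJ fail)
(f) forbidden (parity, ΔS, ΔL fail)
(g) forbidden (ΔL, ΔJ fail)
(h) forbidden (parity, ΔS fail)
(i) forbidden (ΔS, ΔL fail)
(j) forbidden (ΔS fails)
Total allowed: 3 of 10.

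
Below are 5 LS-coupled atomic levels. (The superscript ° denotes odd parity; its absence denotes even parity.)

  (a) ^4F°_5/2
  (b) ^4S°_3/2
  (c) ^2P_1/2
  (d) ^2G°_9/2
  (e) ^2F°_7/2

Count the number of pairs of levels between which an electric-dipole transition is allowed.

0

(a)–(b): forbidden (parity, ΔL).
(a)–(c): forbidden (ΔS, ΔL, ΔJ).
(a)–(d): forbidden (parity, ΔS, ΔJ).
(a)–(e): forbidden (parity, ΔS).
(b)–(c): forbidden (ΔS).
(b)–(d): forbidden (parity, ΔS, ΔL, ΔJ).
(b)–(e): forbidden (parity, ΔS, ΔL, ΔJ).
(c)–(d): forbidden (ΔL, ΔJ).
(c)–(e): forbidden (ΔL, ΔJ).
(d)–(e): forbidden (parity).
Allowed pairs: 0 of 10.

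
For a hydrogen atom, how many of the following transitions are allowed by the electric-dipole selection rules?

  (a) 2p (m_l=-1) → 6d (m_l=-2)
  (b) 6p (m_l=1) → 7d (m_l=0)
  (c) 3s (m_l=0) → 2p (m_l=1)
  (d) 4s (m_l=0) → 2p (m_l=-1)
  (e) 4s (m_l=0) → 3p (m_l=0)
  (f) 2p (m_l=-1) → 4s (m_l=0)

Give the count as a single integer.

6

(a) allowed
(b) allowed
(c) allowed
(d) allowed
(e) allowed
(f) allowed
Total allowed: 6 of 6.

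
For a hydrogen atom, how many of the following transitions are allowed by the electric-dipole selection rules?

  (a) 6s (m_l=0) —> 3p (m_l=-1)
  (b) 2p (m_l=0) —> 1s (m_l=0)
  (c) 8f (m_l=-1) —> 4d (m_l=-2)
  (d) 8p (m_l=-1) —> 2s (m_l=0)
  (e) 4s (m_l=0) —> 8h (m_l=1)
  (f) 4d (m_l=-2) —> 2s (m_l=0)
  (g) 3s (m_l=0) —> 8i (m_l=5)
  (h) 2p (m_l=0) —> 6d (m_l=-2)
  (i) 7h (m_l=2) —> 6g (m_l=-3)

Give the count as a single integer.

(a) allowed
(b) allowed
(c) allowed
(d) allowed
(e) forbidden — Δl = +5 (E1 requires Δl = ±1)
(f) forbidden — Δl = -2 (E1 requires Δl = ±1); Δm_l = +2 (E1 requires Δm_l = 0, ±1)
(g) forbidden — Δl = +6 (E1 requires Δl = ±1); Δm_l = +5 (E1 requires Δm_l = 0, ±1)
(h) forbidden — Δm_l = -2 (E1 requires Δm_l = 0, ±1)
(i) forbidden — Δm_l = -5 (E1 requires Δm_l = 0, ±1)
Total allowed: 4 of 9.

4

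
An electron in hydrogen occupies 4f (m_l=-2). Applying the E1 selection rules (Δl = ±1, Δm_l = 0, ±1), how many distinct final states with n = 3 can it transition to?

E1 requires Δl = ±1, so l_f ∈ {2, 4}; with 0 ≤ l_f ≤ n_f−1 = 2, the allowed l_f values are {2}.
For l_f = 2: m_f ∈ {m_i−1, m_i, m_i+1} ∩ [−2, 2] = {-2, -1} → 2 states.
Total: 2.

2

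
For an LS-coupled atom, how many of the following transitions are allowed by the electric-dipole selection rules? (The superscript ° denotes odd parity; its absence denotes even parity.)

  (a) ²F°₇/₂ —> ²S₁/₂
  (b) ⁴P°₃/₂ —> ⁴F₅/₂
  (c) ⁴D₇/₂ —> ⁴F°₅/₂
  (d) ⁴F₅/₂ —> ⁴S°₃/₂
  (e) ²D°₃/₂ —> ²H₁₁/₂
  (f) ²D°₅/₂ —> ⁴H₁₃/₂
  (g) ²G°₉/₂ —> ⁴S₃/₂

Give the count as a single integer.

1

(a) forbidden (ΔL, ΔJ fail)
(b) forbidden (ΔL fails)
(c) allowed
(d) forbidden (ΔL fails)
(e) forbidden (ΔL, ΔJ fail)
(f) forbidden (ΔS, ΔL, ΔJ fail)
(g) forbidden (ΔS, ΔL, ΔJ fail)
Total allowed: 1 of 7.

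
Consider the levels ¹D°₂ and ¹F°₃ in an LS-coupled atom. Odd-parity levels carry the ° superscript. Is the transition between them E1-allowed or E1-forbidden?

forbidden

Initial level: S=0, L=2, J=2, parity odd. Final level: S=0, L=3, J=3, parity odd.
Parity must change: odd → odd — fails.
ΔS = 0: S: 0 → 0 — ok.
ΔL = 0, ±1 (not L=0↔0): L: 2 → 3, ΔL = +1 — ok.
ΔJ = 0, ±1 (not J=0↔0): J: 2 → 3, ΔJ = +1 — ok.
Rule(s) violated: parity.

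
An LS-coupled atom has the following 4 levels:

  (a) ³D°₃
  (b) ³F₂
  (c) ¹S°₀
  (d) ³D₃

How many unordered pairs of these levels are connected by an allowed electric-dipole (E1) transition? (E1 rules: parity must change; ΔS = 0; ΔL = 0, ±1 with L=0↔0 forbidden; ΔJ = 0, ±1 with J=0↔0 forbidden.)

(a)–(b): allowed.
(a)–(c): forbidden (parity, ΔS, ΔL, ΔJ).
(a)–(d): allowed.
(b)–(c): forbidden (ΔS, ΔL, ΔJ).
(b)–(d): forbidden (parity).
(c)–(d): forbidden (ΔS, ΔL, ΔJ).
Allowed pairs: 2 of 6.

2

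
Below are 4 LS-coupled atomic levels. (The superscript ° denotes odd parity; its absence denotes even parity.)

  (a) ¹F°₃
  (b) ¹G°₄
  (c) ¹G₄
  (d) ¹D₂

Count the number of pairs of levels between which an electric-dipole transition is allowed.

3

(a)–(b): forbidden (parity).
(a)–(c): allowed.
(a)–(d): allowed.
(b)–(c): allowed.
(b)–(d): forbidden (ΔL, ΔJ).
(c)–(d): forbidden (parity, ΔL, ΔJ).
Allowed pairs: 3 of 6.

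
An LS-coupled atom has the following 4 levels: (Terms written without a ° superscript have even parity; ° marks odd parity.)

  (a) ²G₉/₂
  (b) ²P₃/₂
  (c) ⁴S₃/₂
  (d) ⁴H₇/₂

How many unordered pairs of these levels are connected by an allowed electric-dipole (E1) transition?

(a)–(b): forbidden (parity, ΔL, ΔJ).
(a)–(c): forbidden (parity, ΔS, ΔL, ΔJ).
(a)–(d): forbidden (parity, ΔS).
(b)–(c): forbidden (parity, ΔS).
(b)–(d): forbidden (parity, ΔS, ΔL, ΔJ).
(c)–(d): forbidden (parity, ΔL, ΔJ).
Allowed pairs: 0 of 6.

0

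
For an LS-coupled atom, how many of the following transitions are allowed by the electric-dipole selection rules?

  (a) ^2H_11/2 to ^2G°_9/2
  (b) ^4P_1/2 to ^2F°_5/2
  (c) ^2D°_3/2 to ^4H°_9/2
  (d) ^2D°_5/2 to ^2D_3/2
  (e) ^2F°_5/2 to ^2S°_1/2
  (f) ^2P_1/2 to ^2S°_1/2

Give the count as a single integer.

(a) allowed
(b) forbidden (ΔS, ΔL, ΔJ fail)
(c) forbidden (parity, ΔS, ΔL, ΔJ fail)
(d) allowed
(e) forbidden (parity, ΔL, ΔJ fail)
(f) allowed
Total allowed: 3 of 6.

3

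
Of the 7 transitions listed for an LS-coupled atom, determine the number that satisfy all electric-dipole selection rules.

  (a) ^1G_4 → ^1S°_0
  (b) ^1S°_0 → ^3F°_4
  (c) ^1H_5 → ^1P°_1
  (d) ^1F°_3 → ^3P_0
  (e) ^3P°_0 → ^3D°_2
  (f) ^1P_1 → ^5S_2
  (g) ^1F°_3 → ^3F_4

0

(a) forbidden (ΔL, ΔJ fail)
(b) forbidden (parity, ΔS, ΔL, ΔJ fail)
(c) forbidden (ΔL, ΔJ fail)
(d) forbidden (ΔS, ΔL, ΔJ fail)
(e) forbidden (parity, ΔJ fail)
(f) forbidden (parity, ΔS fail)
(g) forbidden (ΔS fails)
Total allowed: 0 of 7.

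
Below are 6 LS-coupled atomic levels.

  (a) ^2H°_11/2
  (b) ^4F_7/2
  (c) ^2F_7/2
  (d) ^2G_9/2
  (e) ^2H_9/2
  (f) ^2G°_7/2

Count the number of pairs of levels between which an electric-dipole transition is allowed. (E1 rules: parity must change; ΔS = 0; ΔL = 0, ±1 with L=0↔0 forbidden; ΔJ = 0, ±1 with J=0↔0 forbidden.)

5

(a)–(b): forbidden (ΔS, ΔL, ΔJ).
(a)–(c): forbidden (ΔL, ΔJ).
(a)–(d): allowed.
(a)–(e): allowed.
(a)–(f): forbidden (parity, ΔJ).
(b)–(c): forbidden (parity, ΔS).
(b)–(d): forbidden (parity, ΔS).
(b)–(e): forbidden (parity, ΔS, ΔL).
(b)–(f): forbidden (ΔS).
(c)–(d): forbidden (parity).
(c)–(e): forbidden (parity, ΔL).
(c)–(f): allowed.
(d)–(e): forbidden (parity).
(d)–(f): allowed.
(e)–(f): allowed.
Allowed pairs: 5 of 15.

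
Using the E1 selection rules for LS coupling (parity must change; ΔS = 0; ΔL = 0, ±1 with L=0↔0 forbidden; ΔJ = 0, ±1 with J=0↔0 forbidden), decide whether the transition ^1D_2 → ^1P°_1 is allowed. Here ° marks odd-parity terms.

Initial level: S=0, L=2, J=2, parity even. Final level: S=0, L=1, J=1, parity odd.
Parity must change: even → odd — passes.
ΔS = 0: S: 0 → 0 — passes.
ΔL = 0, ±1 (not L=0↔0): L: 2 → 1, ΔL = -1 — passes.
ΔJ = 0, ±1 (not J=0↔0): J: 2 → 1, ΔJ = -1 — passes.
All four E1 rules are satisfied.

allowed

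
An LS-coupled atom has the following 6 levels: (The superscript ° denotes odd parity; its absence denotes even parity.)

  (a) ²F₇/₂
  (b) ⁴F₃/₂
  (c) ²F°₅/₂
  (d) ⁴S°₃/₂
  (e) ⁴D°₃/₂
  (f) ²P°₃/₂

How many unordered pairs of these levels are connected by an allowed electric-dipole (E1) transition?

(a)–(b): forbidden (parity, ΔS, ΔJ).
(a)–(c): allowed.
(a)–(d): forbidden (ΔS, ΔL, ΔJ).
(a)–(e): forbidden (ΔS, ΔJ).
(a)–(f): forbidden (ΔL, ΔJ).
(b)–(c): forbidden (ΔS).
(b)–(d): forbidden (ΔL).
(b)–(e): allowed.
(b)–(f): forbidden (ΔS, ΔL).
(c)–(d): forbidden (parity, ΔS, ΔL).
(c)–(e): forbidden (parity, ΔS).
(c)–(f): forbidden (parity, ΔL).
(d)–(e): forbidden (parity, ΔL).
(d)–(f): forbidden (parity, ΔS).
(e)–(f): forbidden (parity, ΔS).
Allowed pairs: 2 of 15.

2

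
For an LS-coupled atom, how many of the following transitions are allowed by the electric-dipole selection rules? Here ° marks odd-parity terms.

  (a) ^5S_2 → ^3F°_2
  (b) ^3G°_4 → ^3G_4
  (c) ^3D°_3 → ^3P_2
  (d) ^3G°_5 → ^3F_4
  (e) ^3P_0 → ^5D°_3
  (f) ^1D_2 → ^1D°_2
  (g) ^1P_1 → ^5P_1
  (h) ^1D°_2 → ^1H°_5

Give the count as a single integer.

4

(a) forbidden (ΔS, ΔL fail)
(b) allowed
(c) allowed
(d) allowed
(e) forbidden (ΔS, ΔJ fail)
(f) allowed
(g) forbidden (parity, ΔS fail)
(h) forbidden (parity, ΔL, ΔJ fail)
Total allowed: 4 of 8.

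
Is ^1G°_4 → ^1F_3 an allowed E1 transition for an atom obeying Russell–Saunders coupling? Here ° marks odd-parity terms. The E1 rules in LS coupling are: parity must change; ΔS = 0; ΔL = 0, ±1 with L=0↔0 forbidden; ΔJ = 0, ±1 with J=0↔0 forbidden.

allowed

Reading off the term symbols: S 0→0, L 4→3, J 4→3, parity odd→even.
ΔL = 0, ±1 (not L=0↔0): L: 4 → 3, ΔL = -1 — satisfied.
ΔS = 0: S: 0 → 0 — satisfied.
Parity must change: odd → even — satisfied.
ΔJ = 0, ±1 (not J=0↔0): J: 4 → 3, ΔJ = -1 — satisfied.
All four E1 rules are satisfied.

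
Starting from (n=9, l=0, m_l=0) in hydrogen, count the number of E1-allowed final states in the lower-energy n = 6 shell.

3

E1 requires Δl = ±1, so l_f ∈ {-1, 1}; with 0 ≤ l_f ≤ n_f−1 = 5, the allowed l_f values are {1}.
For l_f = 1: m_f ∈ {m_i−1, m_i, m_i+1} ∩ [−1, 1] = {-1, 0, 1} → 3 states.
Total: 3.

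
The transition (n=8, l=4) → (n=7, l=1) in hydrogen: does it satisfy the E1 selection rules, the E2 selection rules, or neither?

neither

Δl = 1 − 4 = -3; l_i + l_f = 5.
E1 (Δl = ±1): not satisfied.
E2 (Δl = 0,±2, l_i+l_f ≥ 2): not satisfied.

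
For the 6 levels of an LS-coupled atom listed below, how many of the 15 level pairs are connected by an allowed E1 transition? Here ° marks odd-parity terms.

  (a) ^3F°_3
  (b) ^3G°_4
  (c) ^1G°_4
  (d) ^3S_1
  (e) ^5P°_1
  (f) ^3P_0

(a)–(b): forbidden (parity).
(a)–(c): forbidden (parity, ΔS).
(a)–(d): forbidden (ΔL, ΔJ).
(a)–(e): forbidden (parity, ΔS, ΔL, ΔJ).
(a)–(f): forbidden (ΔL, ΔJ).
(b)–(c): forbidden (parity, ΔS).
(b)–(d): forbidden (ΔL, ΔJ).
(b)–(e): forbidden (parity, ΔS, ΔL, ΔJ).
(b)–(f): forbidden (ΔL, ΔJ).
(c)–(d): forbidden (ΔS, ΔL, ΔJ).
(c)–(e): forbidden (parity, ΔS, ΔL, ΔJ).
(c)–(f): forbidden (ΔS, ΔL, ΔJ).
(d)–(e): forbidden (ΔS).
(d)–(f): forbidden (parity).
(e)–(f): forbidden (ΔS).
Allowed pairs: 0 of 15.

0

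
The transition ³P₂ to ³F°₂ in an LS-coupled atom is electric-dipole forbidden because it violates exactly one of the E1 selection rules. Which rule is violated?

the ΔL = 0, ±1 rule

Initial level: S=1, L=1, J=2, parity even. Final level: S=1, L=3, J=2, parity odd.
Parity must change: even → odd — ✓.
ΔS = 0: S: 1 → 1 — ✓.
ΔL = 0, ±1 (not L=0↔0): L: 1 → 3, ΔL = +2 — ✗.
ΔJ = 0, ±1 (not J=0↔0): J: 2 → 2, ΔJ = +0 — ✓.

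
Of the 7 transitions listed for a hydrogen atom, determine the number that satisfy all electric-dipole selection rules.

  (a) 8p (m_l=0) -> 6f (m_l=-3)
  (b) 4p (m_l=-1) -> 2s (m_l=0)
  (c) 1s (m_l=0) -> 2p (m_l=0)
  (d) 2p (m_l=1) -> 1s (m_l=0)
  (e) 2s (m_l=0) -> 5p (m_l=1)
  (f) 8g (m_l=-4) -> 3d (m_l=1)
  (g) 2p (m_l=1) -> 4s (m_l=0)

(a) forbidden — Δl = +2 (E1 requires Δl = ±1); Δm_l = -3 (E1 requires Δm_l = 0, ±1)
(b) allowed
(c) allowed
(d) allowed
(e) allowed
(f) forbidden — Δl = -2 (E1 requires Δl = ±1); Δm_l = +5 (E1 requires Δm_l = 0, ±1)
(g) allowed
Total allowed: 5 of 7.

5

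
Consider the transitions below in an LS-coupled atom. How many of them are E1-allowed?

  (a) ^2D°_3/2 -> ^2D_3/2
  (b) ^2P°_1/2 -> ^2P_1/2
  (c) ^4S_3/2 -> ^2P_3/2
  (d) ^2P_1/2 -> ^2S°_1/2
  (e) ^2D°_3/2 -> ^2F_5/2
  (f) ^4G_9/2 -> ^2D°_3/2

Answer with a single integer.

(a) allowed
(b) allowed
(c) forbidden (parity, ΔS fail)
(d) allowed
(e) allowed
(f) forbidden (ΔS, ΔL, ΔJ fail)
Total allowed: 4 of 6.

4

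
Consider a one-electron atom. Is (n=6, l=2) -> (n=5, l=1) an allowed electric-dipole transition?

allowed

l: 2 → 1 (Δl = -1). Δl = ±1 ✓.
All E1 selection rules are satisfied.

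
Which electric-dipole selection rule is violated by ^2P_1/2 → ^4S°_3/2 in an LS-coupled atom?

the ΔS = 0 rule

Reading off the term symbols: S 1/2→3/2, L 1→0, J 1/2→3/2, parity even→odd.
ΔJ = 0, ±1 (not J=0↔0): J: 1/2 → 3/2, ΔJ = +1 — passes.
Parity must change: even → odd — passes.
ΔS = 0: S: 1/2 → 3/2 — fails.
ΔL = 0, ±1 (not L=0↔0): L: 1 → 0, ΔL = -1 — passes.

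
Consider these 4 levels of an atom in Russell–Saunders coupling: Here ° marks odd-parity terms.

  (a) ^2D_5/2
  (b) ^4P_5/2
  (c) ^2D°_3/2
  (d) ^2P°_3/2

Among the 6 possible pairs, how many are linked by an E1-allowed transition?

2

(a)–(b): forbidden (parity, ΔS).
(a)–(c): allowed.
(a)–(d): allowed.
(b)–(c): forbidden (ΔS).
(b)–(d): forbidden (ΔS).
(c)–(d): forbidden (parity).
Allowed pairs: 2 of 6.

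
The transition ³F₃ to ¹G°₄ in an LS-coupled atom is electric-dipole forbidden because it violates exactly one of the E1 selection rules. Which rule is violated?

the ΔS = 0 rule

Parity must change: even → odd — passes.
ΔS = 0: S: 1 → 0 — fails.
ΔL = 0, ±1 (not L=0↔0): L: 3 → 4, ΔL = +1 — passes.
ΔJ = 0, ±1 (not J=0↔0): J: 3 → 4, ΔJ = +1 — passes.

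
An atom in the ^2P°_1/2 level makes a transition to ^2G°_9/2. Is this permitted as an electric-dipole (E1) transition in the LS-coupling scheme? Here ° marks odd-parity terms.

forbidden

Parity must change: odd → odd — ✗.
ΔS = 0: S: 1/2 → 1/2 — ✓.
ΔL = 0, ±1 (not L=0↔0): L: 1 → 4, ΔL = +3 — ✗.
ΔJ = 0, ±1 (not J=0↔0): J: 1/2 → 9/2, ΔJ = +4 — ✗.
Rule(s) violated: parity, ΔL, ΔJ.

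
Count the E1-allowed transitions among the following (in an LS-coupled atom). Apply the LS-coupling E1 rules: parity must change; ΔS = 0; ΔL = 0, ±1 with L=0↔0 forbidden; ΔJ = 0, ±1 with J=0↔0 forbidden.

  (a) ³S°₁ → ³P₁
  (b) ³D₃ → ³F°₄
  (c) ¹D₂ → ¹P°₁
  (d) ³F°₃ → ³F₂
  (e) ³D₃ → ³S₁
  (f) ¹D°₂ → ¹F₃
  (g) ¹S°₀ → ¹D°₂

(a) allowed
(b) allowed
(c) allowed
(d) allowed
(e) forbidden (parity, ΔL, ΔJ fail)
(f) allowed
(g) forbidden (parity, ΔL, ΔJ fail)
Total allowed: 5 of 7.

5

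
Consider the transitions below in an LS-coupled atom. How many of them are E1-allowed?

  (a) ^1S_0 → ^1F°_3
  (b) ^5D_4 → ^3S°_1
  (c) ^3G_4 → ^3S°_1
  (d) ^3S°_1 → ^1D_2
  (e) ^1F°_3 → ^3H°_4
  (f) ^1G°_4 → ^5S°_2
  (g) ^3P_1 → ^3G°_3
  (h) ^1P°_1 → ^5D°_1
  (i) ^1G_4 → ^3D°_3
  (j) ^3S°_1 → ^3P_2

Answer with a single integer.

1

(a) forbidden (ΔL, ΔJ fail)
(b) forbidden (ΔS, ΔL, ΔJ fail)
(c) forbidden (ΔL, ΔJ fail)
(d) forbidden (ΔS, ΔL fail)
(e) forbidden (parity, ΔS, ΔL fail)
(f) forbidden (parity, ΔS, ΔL, ΔJ fail)
(g) forbidden (ΔL, ΔJ fail)
(h) forbidden (parity, ΔS fail)
(i) forbidden (ΔS, ΔL fail)
(j) allowed
Total allowed: 1 of 10.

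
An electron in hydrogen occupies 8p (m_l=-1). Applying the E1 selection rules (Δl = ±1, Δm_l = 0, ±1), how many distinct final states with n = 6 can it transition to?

E1 requires Δl = ±1, so l_f ∈ {0, 2}; with 0 ≤ l_f ≤ n_f−1 = 5, the allowed l_f values are {0, 2}.
For l_f = 0: m_f ∈ {m_i−1, m_i, m_i+1} ∩ [−0, 0] = {0} → 1 state.
For l_f = 2: m_f ∈ {m_i−1, m_i, m_i+1} ∩ [−2, 2] = {-2, -1, 0} → 3 states.
Total: 4.

4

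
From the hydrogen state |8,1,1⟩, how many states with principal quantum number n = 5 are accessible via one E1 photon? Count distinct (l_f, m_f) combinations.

E1 requires Δl = ±1, so l_f ∈ {0, 2}; with 0 ≤ l_f ≤ n_f−1 = 4, the allowed l_f values are {0, 2}.
For l_f = 0: m_f ∈ {m_i−1, m_i, m_i+1} ∩ [−0, 0] = {0} → 1 state.
For l_f = 2: m_f ∈ {m_i−1, m_i, m_i+1} ∩ [−2, 2] = {0, 1, 2} → 3 states.
Total: 4.

4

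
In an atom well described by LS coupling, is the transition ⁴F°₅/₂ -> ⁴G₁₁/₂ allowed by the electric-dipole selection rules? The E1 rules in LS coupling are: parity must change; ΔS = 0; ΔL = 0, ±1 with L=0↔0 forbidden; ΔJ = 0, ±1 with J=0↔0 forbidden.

Initial level: S=3/2, L=3, J=5/2, parity odd. Final level: S=3/2, L=4, J=11/2, parity even.
Parity must change: odd → even — passes.
ΔJ = 0, ±1 (not J=0↔0): J: 5/2 → 11/2, ΔJ = +3 — fails.
ΔS = 0: S: 3/2 → 3/2 — passes.
ΔL = 0, ±1 (not L=0↔0): L: 3 → 4, ΔL = +1 — passes.
Rule(s) violated: ΔJ.

forbidden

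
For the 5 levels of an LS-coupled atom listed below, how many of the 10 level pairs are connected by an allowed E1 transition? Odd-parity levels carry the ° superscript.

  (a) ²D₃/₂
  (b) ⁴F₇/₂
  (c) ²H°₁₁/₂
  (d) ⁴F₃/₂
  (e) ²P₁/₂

0

(a)–(b): forbidden (parity, ΔS, ΔJ).
(a)–(c): forbidden (ΔL, ΔJ).
(a)–(d): forbidden (parity, ΔS).
(a)–(e): forbidden (parity).
(b)–(c): forbidden (ΔS, ΔL, ΔJ).
(b)–(d): forbidden (parity, ΔJ).
(b)–(e): forbidden (parity, ΔS, ΔL, ΔJ).
(c)–(d): forbidden (ΔS, ΔL, ΔJ).
(c)–(e): forbidden (ΔL, ΔJ).
(d)–(e): forbidden (parity, ΔS, ΔL).
Allowed pairs: 0 of 10.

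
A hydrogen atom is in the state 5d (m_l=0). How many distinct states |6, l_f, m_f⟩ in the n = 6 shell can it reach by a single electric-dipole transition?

E1 requires Δl = ±1, so l_f ∈ {1, 3}; with 0 ≤ l_f ≤ n_f−1 = 5, the allowed l_f values are {1, 3}.
For l_f = 1: m_f ∈ {m_i−1, m_i, m_i+1} ∩ [−1, 1] = {-1, 0, 1} → 3 states.
For l_f = 3: m_f ∈ {m_i−1, m_i, m_i+1} ∩ [−3, 3] = {-1, 0, 1} → 3 states.
Total: 6.

6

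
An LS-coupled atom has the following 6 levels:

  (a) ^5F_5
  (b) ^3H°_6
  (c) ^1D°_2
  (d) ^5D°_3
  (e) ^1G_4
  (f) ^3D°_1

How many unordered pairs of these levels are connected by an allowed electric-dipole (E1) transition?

(a)–(b): forbidden (ΔS, ΔL).
(a)–(c): forbidden (ΔS, ΔJ).
(a)–(d): forbidden (ΔJ).
(a)–(e): forbidden (parity, ΔS).
(a)–(f): forbidden (ΔS, ΔJ).
(b)–(c): forbidden (parity, ΔS, ΔL, ΔJ).
(b)–(d): forbidden (parity, ΔS, ΔL, ΔJ).
(b)–(e): forbidden (ΔS, ΔJ).
(b)–(f): forbidden (parity, ΔL, ΔJ).
(c)–(d): forbidden (parity, ΔS).
(c)–(e): forbidden (ΔL, ΔJ).
(c)–(f): forbidden (parity, ΔS).
(d)–(e): forbidden (ΔS, ΔL).
(d)–(f): forbidden (parity, ΔS, ΔJ).
(e)–(f): forbidden (ΔS, ΔL, ΔJ).
Allowed pairs: 0 of 15.

0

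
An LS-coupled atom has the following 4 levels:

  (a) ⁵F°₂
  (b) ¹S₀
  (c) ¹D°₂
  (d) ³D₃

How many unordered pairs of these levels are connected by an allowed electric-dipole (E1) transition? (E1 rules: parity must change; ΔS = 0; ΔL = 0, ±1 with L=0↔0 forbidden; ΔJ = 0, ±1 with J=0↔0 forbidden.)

0

(a)–(b): forbidden (ΔS, ΔL, ΔJ).
(a)–(c): forbidden (parity, ΔS).
(a)–(d): forbidden (ΔS).
(b)–(c): forbidden (ΔL, ΔJ).
(b)–(d): forbidden (parity, ΔS, ΔL, ΔJ).
(c)–(d): forbidden (ΔS).
Allowed pairs: 0 of 6.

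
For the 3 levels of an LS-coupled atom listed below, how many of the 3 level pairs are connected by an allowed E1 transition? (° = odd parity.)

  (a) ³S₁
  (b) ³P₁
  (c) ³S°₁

1

(a)–(b): forbidden (parity).
(a)–(c): forbidden (ΔL).
(b)–(c): allowed.
Allowed pairs: 1 of 3.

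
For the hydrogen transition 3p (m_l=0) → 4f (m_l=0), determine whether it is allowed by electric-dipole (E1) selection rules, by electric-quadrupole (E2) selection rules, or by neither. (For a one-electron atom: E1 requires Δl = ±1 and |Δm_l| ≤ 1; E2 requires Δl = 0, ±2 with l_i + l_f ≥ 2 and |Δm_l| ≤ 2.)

Δl = 3 − 1 = +2; l_i + l_f = 4.
Δm_l = +0.
E1 (Δl = ±1, |Δm_l| ≤ 1): not satisfied.
E2 (Δl = 0,±2, l_i+l_f ≥ 2, |Δm_l| ≤ 2): satisfied.

E2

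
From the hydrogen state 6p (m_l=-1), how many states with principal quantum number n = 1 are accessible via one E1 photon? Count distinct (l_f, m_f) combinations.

E1 requires Δl = ±1, so l_f ∈ {0, 2}; with 0 ≤ l_f ≤ n_f−1 = 0, the allowed l_f values are {0}.
For l_f = 0: m_f ∈ {m_i−1, m_i, m_i+1} ∩ [−0, 0] = {0} → 1 state.
Total: 1.

1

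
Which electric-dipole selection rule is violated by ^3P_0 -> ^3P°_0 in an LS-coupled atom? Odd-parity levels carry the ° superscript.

Parity must change: even → odd — passes.
ΔS = 0: S: 1 → 1 — passes.
ΔL = 0, ±1 (not L=0↔0): L: 1 → 1, ΔL = +0 — passes.
ΔJ = 0, ±1 (not J=0↔0): J: 0 → 0, ΔJ = +0 — fails.

the J=0 ↔ J=0 exclusion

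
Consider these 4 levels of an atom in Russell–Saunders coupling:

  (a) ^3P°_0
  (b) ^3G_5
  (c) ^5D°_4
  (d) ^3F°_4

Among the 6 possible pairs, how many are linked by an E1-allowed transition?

(a)–(b): forbidden (ΔL, ΔJ).
(a)–(c): forbidden (parity, ΔS, ΔJ).
(a)–(d): forbidden (parity, ΔL, ΔJ).
(b)–(c): forbidden (ΔS, ΔL).
(b)–(d): allowed.
(c)–(d): forbidden (parity, ΔS).
Allowed pairs: 1 of 6.

1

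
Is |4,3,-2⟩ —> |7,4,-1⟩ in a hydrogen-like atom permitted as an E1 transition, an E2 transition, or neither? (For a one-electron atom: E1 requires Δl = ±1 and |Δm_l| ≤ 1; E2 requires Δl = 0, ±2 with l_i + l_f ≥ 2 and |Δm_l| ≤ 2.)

E1

Δl = 4 − 3 = +1; l_i + l_f = 7.
Δm_l = +1.
E1 (Δl = ±1, |Δm_l| ≤ 1): satisfied.
E2 (Δl = 0,±2, l_i+l_f ≥ 2, |Δm_l| ≤ 2): not satisfied.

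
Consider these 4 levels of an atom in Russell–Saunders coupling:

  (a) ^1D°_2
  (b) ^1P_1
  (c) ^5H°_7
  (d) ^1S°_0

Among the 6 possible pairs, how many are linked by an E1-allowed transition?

2

(a)–(b): allowed.
(a)–(c): forbidden (parity, ΔS, ΔL, ΔJ).
(a)–(d): forbidden (parity, ΔL, ΔJ).
(b)–(c): forbidden (ΔS, ΔL, ΔJ).
(b)–(d): allowed.
(c)–(d): forbidden (parity, ΔS, ΔL, ΔJ).
Allowed pairs: 2 of 6.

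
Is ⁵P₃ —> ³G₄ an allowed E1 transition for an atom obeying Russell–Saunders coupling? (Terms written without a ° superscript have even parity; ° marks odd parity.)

forbidden

Parity must change: even → even — fails.
ΔJ = 0, ±1 (not J=0↔0): J: 3 → 4, ΔJ = +1 — ok.
ΔL = 0, ±1 (not L=0↔0): L: 1 → 4, ΔL = +3 — fails.
ΔS = 0: S: 2 → 1 — fails.
Rule(s) violated: parity, ΔS, ΔL.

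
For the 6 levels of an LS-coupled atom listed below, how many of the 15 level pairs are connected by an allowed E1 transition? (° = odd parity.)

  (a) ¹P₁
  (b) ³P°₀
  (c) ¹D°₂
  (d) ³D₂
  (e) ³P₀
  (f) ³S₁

(a)–(b): forbidden (ΔS).
(a)–(c): allowed.
(a)–(d): forbidden (parity, ΔS).
(a)–(e): forbidden (parity, ΔS).
(a)–(f): forbidden (parity, ΔS).
(b)–(c): forbidden (parity, ΔS, ΔJ).
(b)–(d): forbidden (ΔJ).
(b)–(e): forbidden (ΔJ).
(b)–(f): allowed.
(c)–(d): forbidden (ΔS).
(c)–(e): forbidden (ΔS, ΔJ).
(c)–(f): forbidden (ΔS, ΔL).
(d)–(e): forbidden (parity, ΔJ).
(d)–(f): forbidden (parity, ΔL).
(e)–(f): forbidden (parity).
Allowed pairs: 2 of 15.

2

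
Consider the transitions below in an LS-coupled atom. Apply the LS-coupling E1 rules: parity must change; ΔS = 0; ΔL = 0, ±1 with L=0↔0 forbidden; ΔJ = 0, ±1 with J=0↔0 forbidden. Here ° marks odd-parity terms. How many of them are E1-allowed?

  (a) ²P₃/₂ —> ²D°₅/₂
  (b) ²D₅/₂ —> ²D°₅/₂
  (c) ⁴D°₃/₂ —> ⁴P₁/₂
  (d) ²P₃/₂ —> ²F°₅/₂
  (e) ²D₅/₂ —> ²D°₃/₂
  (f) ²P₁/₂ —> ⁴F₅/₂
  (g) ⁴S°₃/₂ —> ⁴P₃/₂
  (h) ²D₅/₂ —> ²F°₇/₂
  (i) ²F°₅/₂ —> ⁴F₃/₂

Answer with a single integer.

(a) allowed
(b) allowed
(c) allowed
(d) forbidden (ΔL fails)
(e) allowed
(f) forbidden (parity, ΔS, ΔL, ΔJ fail)
(g) allowed
(h) allowed
(i) forbidden (ΔS fails)
Total allowed: 6 of 9.

6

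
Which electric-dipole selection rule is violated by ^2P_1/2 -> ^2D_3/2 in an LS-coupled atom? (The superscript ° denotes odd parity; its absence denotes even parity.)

Initial level: S=1/2, L=1, J=1/2, parity even. Final level: S=1/2, L=2, J=3/2, parity even.
Parity must change: even → even — violated.
ΔS = 0: S: 1/2 → 1/2 — satisfied.
ΔL = 0, ±1 (not L=0↔0): L: 1 → 2, ΔL = +1 — satisfied.
ΔJ = 0, ±1 (not J=0↔0): J: 1/2 → 3/2, ΔJ = +1 — satisfied.

parity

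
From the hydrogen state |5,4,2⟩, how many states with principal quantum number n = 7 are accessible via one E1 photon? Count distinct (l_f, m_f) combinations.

E1 requires Δl = ±1, so l_f ∈ {3, 5}; with 0 ≤ l_f ≤ n_f−1 = 6, the allowed l_f values are {3, 5}.
For l_f = 3: m_f ∈ {m_i−1, m_i, m_i+1} ∩ [−3, 3] = {1, 2, 3} → 3 states.
For l_f = 5: m_f ∈ {m_i−1, m_i, m_i+1} ∩ [−5, 5] = {1, 2, 3} → 3 states.
Total: 6.

6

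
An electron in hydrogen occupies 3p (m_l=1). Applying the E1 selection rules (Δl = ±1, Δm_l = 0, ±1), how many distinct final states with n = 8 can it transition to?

4

E1 requires Δl = ±1, so l_f ∈ {0, 2}; with 0 ≤ l_f ≤ n_f−1 = 7, the allowed l_f values are {0, 2}.
For l_f = 0: m_f ∈ {m_i−1, m_i, m_i+1} ∩ [−0, 0] = {0} → 1 state.
For l_f = 2: m_f ∈ {m_i−1, m_i, m_i+1} ∩ [−2, 2] = {0, 1, 2} → 3 states.
Total: 4.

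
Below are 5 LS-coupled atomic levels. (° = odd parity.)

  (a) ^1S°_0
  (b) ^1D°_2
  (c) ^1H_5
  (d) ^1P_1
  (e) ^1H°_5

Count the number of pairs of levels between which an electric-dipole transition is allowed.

3

(a)–(b): forbidden (parity, ΔL, ΔJ).
(a)–(c): forbidden (ΔL, ΔJ).
(a)–(d): allowed.
(a)–(e): forbidden (parity, ΔL, ΔJ).
(b)–(c): forbidden (ΔL, ΔJ).
(b)–(d): allowed.
(b)–(e): forbidden (parity, ΔL, ΔJ).
(c)–(d): forbidden (parity, ΔL, ΔJ).
(c)–(e): allowed.
(d)–(e): forbidden (ΔL, ΔJ).
Allowed pairs: 3 of 10.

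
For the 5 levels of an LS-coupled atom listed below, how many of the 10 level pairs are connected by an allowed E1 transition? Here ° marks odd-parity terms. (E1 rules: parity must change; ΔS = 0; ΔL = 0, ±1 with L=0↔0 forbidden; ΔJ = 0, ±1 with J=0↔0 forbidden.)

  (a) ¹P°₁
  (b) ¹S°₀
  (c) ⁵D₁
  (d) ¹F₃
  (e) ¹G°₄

1

(a)–(b): forbidden (parity).
(a)–(c): forbidden (ΔS).
(a)–(d): forbidden (ΔL, ΔJ).
(a)–(e): forbidden (parity, ΔL, ΔJ).
(b)–(c): forbidden (ΔS, ΔL).
(b)–(d): forbidden (ΔL, ΔJ).
(b)–(e): forbidden (parity, ΔL, ΔJ).
(c)–(d): forbidden (parity, ΔS, ΔJ).
(c)–(e): forbidden (ΔS, ΔL, ΔJ).
(d)–(e): allowed.
Allowed pairs: 1 of 10.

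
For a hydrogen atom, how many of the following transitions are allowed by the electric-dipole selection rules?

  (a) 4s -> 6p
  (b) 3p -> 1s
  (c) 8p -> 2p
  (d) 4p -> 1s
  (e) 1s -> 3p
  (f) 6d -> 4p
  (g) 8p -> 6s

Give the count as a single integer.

6

(a) allowed
(b) allowed
(c) forbidden — Δl = +0 (E1 requires Δl = ±1)
(d) allowed
(e) allowed
(f) allowed
(g) allowed
Total allowed: 6 of 7.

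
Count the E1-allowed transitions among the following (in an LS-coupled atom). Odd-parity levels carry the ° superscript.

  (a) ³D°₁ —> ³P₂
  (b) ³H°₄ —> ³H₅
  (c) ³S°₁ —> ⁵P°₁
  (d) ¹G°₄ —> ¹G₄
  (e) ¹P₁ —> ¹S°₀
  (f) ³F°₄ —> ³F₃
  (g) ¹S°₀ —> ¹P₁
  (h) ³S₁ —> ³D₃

6

(a) allowed
(b) allowed
(c) forbidden (parity, ΔS fail)
(d) allowed
(e) allowed
(f) allowed
(g) allowed
(h) forbidden (parity, ΔL, ΔJ fail)
Total allowed: 6 of 8.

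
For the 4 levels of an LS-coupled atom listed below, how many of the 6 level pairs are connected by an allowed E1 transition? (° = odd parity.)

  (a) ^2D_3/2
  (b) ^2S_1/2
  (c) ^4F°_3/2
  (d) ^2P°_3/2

2

(a)–(b): forbidden (parity, ΔL).
(a)–(c): forbidden (ΔS).
(a)–(d): allowed.
(b)–(c): forbidden (ΔS, ΔL).
(b)–(d): allowed.
(c)–(d): forbidden (parity, ΔS, ΔL).
Allowed pairs: 2 of 6.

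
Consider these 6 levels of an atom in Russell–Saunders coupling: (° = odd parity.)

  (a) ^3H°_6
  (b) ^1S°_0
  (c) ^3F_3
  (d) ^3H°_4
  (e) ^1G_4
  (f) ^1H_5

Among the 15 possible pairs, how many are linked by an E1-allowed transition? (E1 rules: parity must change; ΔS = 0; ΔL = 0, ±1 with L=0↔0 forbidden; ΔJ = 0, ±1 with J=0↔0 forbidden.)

(a)–(b): forbidden (parity, ΔS, ΔL, ΔJ).
(a)–(c): forbidden (ΔL, ΔJ).
(a)–(d): forbidden (parity, ΔJ).
(a)–(e): forbidden (ΔS, ΔJ).
(a)–(f): forbidden (ΔS).
(b)–(c): forbidden (ΔS, ΔL, ΔJ).
(b)–(d): forbidden (parity, ΔS, ΔL, ΔJ).
(b)–(e): forbidden (ΔL, ΔJ).
(b)–(f): forbidden (ΔL, ΔJ).
(c)–(d): forbidden (ΔL).
(c)–(e): forbidden (parity, ΔS).
(c)–(f): forbidden (parity, ΔS, ΔL, ΔJ).
(d)–(e): forbidden (ΔS).
(d)–(f): forbidden (ΔS).
(e)–(f): forbidden (parity).
Allowed pairs: 0 of 15.

0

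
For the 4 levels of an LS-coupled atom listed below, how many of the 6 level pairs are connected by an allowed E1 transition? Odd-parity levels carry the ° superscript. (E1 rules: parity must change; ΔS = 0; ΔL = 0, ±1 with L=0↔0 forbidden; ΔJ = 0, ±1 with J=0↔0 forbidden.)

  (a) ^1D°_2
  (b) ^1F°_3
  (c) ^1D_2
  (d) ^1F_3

4

(a)–(b): forbidden (parity).
(a)–(c): allowed.
(a)–(d): allowed.
(b)–(c): allowed.
(b)–(d): allowed.
(c)–(d): forbidden (parity).
Allowed pairs: 4 of 6.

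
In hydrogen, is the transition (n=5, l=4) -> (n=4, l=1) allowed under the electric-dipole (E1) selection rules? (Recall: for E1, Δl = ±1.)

l: 4 → 1 (Δl = -3). Δl = ±1 fails.
The transition is electric-dipole forbidden.

forbidden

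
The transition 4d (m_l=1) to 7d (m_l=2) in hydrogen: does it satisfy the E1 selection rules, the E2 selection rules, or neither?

E2

Δl = 2 − 2 = +0; l_i + l_f = 4.
Δm_l = +1.
E1 (Δl = ±1, |Δm_l| ≤ 1): not satisfied.
E2 (Δl = 0,±2, l_i+l_f ≥ 2, |Δm_l| ≤ 2): satisfied.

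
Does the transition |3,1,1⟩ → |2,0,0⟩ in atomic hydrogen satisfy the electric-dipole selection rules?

l: 1 → 0 (Δl = -1). Δl = ±1 ok.
m_l: 1 → 0 (Δm_l = -1). |Δm_l| ≤ 1 ok.
All E1 selection rules are satisfied.

allowed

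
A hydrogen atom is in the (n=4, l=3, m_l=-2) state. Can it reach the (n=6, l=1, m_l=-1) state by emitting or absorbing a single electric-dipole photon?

Δl = 1 − 3 = -2; the E1 rule Δl = ±1 is violated.
Δm_l = -1 − (-2) = +1. E1 requires Δm_l = 0, ±1: satisfied.
The transition is electric-dipole forbidden.

forbidden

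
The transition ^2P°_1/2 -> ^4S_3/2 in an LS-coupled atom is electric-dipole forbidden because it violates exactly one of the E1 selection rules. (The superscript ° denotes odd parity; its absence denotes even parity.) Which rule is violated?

Reading off the term symbols: S 1/2→3/2, L 1→0, J 1/2→3/2, parity odd→even.
Parity must change: odd → even — ✓.
ΔS = 0: S: 1/2 → 3/2 — ✗.
ΔL = 0, ±1 (not L=0↔0): L: 1 → 0, ΔL = -1 — ✓.
ΔJ = 0, ±1 (not J=0↔0): J: 1/2 → 3/2, ΔJ = +1 — ✓.

the ΔS = 0 rule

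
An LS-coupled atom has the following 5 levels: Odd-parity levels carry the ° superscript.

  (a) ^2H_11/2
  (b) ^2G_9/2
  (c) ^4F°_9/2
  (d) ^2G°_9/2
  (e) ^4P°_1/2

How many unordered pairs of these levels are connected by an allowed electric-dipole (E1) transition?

2

(a)–(b): forbidden (parity).
(a)–(c): forbidden (ΔS, ΔL).
(a)–(d): allowed.
(a)–(e): forbidden (ΔS, ΔL, ΔJ).
(b)–(c): forbidden (ΔS).
(b)–(d): allowed.
(b)–(e): forbidden (ΔS, ΔL, ΔJ).
(c)–(d): forbidden (parity, ΔS).
(c)–(e): forbidden (parity, ΔL, ΔJ).
(d)–(e): forbidden (parity, ΔS, ΔL, ΔJ).
Allowed pairs: 2 of 10.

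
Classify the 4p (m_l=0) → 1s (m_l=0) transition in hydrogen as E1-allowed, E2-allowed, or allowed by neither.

E1

Δl = 0 − 1 = -1; l_i + l_f = 1.
Δm_l = +0.
E1 (Δl = ±1, |Δm_l| ≤ 1): satisfied.
E2 (Δl = 0,±2, l_i+l_f ≥ 2, |Δm_l| ≤ 2): not satisfied.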